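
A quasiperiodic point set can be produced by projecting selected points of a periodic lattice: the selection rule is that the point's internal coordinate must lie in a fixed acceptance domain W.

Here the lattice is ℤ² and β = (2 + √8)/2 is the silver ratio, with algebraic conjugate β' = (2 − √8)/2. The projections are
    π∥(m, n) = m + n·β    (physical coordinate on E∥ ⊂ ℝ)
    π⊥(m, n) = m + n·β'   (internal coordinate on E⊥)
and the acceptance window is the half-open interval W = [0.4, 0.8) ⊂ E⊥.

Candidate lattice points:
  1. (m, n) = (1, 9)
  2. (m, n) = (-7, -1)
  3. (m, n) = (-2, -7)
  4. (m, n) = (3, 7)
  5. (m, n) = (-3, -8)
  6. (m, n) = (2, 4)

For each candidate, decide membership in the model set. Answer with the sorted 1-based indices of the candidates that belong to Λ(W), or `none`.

none

Numerically β ≈ 2.41421 and β' = −1/β ≈ -0.41421.
candidate 1: (m,n)=(1,9) → π∥ = 1+9·β ≈ 22.72792, π⊥ = 1+9·β' ≈ -2.72792 ∉ [0.4, 0.8) ⇒ out
candidate 2: (m,n)=(-7,-1) → π∥ = -7-1·β ≈ -9.41421, π⊥ = -7-1·β' ≈ -6.58579 ∉ [0.4, 0.8) ⇒ out
candidate 3: (m,n)=(-2,-7) → π∥ = -2-7·β ≈ -18.89949, π⊥ = -2-7·β' ≈ 0.89949 ∉ [0.4, 0.8) ⇒ out
candidate 4: (m,n)=(3,7) → π∥ = 3+7·β ≈ 19.89949, π⊥ = 3+7·β' ≈ 0.10051 ∉ [0.4, 0.8) ⇒ out
candidate 5: (m,n)=(-3,-8) → π∥ = -3-8·β ≈ -22.31371, π⊥ = -3-8·β' ≈ 0.31371 ∉ [0.4, 0.8) ⇒ out
candidate 6: (m,n)=(2,4) → π∥ = 2+4·β ≈ 11.65685, π⊥ = 2+4·β' ≈ 0.34315 ∉ [0.4, 0.8) ⇒ out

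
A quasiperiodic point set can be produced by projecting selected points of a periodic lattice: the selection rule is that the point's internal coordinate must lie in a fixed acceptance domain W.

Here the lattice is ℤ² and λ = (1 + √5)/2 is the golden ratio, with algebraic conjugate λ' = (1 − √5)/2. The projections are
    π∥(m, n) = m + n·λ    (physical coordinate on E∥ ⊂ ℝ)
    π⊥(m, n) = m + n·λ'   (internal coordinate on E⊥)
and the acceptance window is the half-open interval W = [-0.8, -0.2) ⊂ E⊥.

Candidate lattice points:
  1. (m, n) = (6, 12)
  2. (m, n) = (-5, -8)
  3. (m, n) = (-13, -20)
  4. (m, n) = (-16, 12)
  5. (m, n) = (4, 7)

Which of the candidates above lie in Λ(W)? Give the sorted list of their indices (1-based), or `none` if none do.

Compute λ' = (1−√5)/2 = -0.618034, so π⊥(m,n) = m -0.618034·n.
#1 (6,12): internal coord 6 + (12)·λ' = -1.416408; -1.416408 ∉ [-0.8, -0.2) → out
#2 (-5,-8): internal coord -5 + (-8)·λ' = -0.055728; -0.055728 ∉ [-0.8, -0.2) → out
#3 (-13,-20): internal coord -13 + (-20)·λ' = -0.639320; -0.639320 ∈ [-0.8, -0.2) → IN Λ
#4 (-16,12): internal coord -16 + (12)·λ' = -23.416408; -23.416408 ∉ [-0.8, -0.2) → out
#5 (4,7): internal coord 4 + (7)·λ' = -0.326238; -0.326238 ∈ [-0.8, -0.2) → IN Λ

3, 5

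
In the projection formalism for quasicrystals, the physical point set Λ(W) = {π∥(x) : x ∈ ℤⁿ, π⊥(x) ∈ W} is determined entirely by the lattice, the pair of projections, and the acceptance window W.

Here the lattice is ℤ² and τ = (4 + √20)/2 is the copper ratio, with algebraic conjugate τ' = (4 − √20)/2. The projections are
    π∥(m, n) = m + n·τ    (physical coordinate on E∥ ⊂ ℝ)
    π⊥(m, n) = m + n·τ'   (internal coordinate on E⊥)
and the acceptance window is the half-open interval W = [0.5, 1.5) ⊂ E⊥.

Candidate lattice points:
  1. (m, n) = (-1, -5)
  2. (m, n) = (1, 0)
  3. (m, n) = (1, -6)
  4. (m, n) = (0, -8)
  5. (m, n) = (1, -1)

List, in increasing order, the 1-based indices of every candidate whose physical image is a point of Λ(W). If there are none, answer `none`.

2, 5

Numerically τ ≈ 4.236068 and τ' = −1/τ ≈ -0.236068.
candidate 1: (m,n)=(-1,-5) → π∥ = -1-5·τ ≈ -22.180340, π⊥ = -1-5·τ' ≈ 0.180340 ∉ [0.5, 1.5) ⇒ out
candidate 2: (m,n)=(1,0) → π∥ = 1+0·τ ≈ 1.000000, π⊥ = 1+0·τ' ≈ 1.000000 ∈ [0.5, 1.5) ⇒ IN Λ
candidate 3: (m,n)=(1,-6) → π∥ = 1-6·τ ≈ -24.416408, π⊥ = 1-6·τ' ≈ 2.416408 ∉ [0.5, 1.5) ⇒ out
candidate 4: (m,n)=(0,-8) → π∥ = 0-8·τ ≈ -33.888544, π⊥ = 0-8·τ' ≈ 1.888544 ∉ [0.5, 1.5) ⇒ out
candidate 5: (m,n)=(1,-1) → π∥ = 1-1·τ ≈ -3.236068, π⊥ = 1-1·τ' ≈ 1.236068 ∈ [0.5, 1.5) ⇒ IN Λ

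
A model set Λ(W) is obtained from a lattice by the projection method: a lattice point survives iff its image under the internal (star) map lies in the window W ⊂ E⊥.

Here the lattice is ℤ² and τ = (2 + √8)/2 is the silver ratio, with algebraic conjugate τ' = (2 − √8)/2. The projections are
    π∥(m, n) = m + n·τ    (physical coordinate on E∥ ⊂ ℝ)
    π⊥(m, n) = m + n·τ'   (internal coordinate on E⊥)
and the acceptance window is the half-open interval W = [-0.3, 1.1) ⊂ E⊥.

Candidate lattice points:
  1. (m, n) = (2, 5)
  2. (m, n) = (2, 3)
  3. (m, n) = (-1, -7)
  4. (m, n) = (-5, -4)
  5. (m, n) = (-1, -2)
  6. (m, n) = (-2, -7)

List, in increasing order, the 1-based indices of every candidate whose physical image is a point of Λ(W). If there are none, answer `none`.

Numerically τ ≈ 2.414214 and τ' = −1/τ ≈ -0.414214.
#1 (2,5): internal coord 2 + (5)·τ' = -0.071068; -0.071068 ∈ [-0.3, 1.1) → IN Λ
#2 (2,3): internal coord 2 + (3)·τ' = +0.757359; +0.757359 ∈ [-0.3, 1.1) → IN Λ
#3 (-1,-7): internal coord -1 + (-7)·τ' = +1.899495; +1.899495 ∉ [-0.3, 1.1) → out
#4 (-5,-4): internal coord -5 + (-4)·τ' = -3.343146; -3.343146 ∉ [-0.3, 1.1) → out
#5 (-1,-2): internal coord -1 + (-2)·τ' = -0.171573; -0.171573 ∈ [-0.3, 1.1) → IN Λ
#6 (-2,-7): internal coord -2 + (-7)·τ' = +0.899495; +0.899495 ∈ [-0.3, 1.1) → IN Λ

1, 2, 5, 6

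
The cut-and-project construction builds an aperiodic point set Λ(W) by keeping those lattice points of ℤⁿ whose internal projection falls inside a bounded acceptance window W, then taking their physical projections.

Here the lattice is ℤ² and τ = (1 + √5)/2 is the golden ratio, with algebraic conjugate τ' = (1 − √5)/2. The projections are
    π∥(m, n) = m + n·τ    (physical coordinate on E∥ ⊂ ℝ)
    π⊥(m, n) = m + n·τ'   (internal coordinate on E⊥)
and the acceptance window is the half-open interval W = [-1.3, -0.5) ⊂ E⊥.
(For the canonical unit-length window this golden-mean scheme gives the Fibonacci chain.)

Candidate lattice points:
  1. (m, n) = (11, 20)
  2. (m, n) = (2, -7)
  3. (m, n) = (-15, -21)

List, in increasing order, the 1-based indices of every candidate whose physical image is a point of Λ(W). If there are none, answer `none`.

none

Compute τ' = (1−√5)/2 = -0.61803, so π⊥(m,n) = m -0.61803·n.
[1] lift (11,20): star map gives -1.36068; window check -1.3 ≤ -1.36068 < -0.5 is false → out
[2] lift (2,-7): star map gives 6.32624; window check -1.3 ≤ 6.32624 < -0.5 is false → out
[3] lift (-15,-21): star map gives -2.02129; window check -1.3 ≤ -2.02129 < -0.5 is false → out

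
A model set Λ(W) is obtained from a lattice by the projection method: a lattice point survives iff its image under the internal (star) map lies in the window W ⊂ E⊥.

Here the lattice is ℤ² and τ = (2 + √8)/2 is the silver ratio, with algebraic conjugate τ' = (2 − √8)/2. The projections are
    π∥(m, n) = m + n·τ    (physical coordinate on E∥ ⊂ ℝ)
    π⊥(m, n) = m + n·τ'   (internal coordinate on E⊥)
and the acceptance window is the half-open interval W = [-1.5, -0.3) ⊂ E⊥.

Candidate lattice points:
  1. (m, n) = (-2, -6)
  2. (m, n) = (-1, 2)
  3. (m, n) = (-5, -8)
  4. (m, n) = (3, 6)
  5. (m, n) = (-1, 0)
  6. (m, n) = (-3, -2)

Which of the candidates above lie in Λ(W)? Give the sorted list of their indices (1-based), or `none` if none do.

5

Compute τ' = (2−√8)/2 = -0.4142, so π⊥(m,n) = m -0.4142·n.
candidate 1: (m,n)=(-2,-6) → π∥ = -2-6·τ ≈ -16.4853, π⊥ = -2-6·τ' ≈ 0.4853 ∉ [-1.5, -0.3) ⇒ out
candidate 2: (m,n)=(-1,2) → π∥ = -1+2·τ ≈ 3.8284, π⊥ = -1+2·τ' ≈ -1.8284 ∉ [-1.5, -0.3) ⇒ out
candidate 3: (m,n)=(-5,-8) → π∥ = -5-8·τ ≈ -24.3137, π⊥ = -5-8·τ' ≈ -1.6863 ∉ [-1.5, -0.3) ⇒ out
candidate 4: (m,n)=(3,6) → π∥ = 3+6·τ ≈ 17.4853, π⊥ = 3+6·τ' ≈ 0.5147 ∉ [-1.5, -0.3) ⇒ out
candidate 5: (m,n)=(-1,0) → π∥ = -1+0·τ ≈ -1.0000, π⊥ = -1+0·τ' ≈ -1.0000 ∈ [-1.5, -0.3) ⇒ IN Λ
candidate 6: (m,n)=(-3,-2) → π∥ = -3-2·τ ≈ -7.8284, π⊥ = -3-2·τ' ≈ -2.1716 ∉ [-1.5, -0.3) ⇒ out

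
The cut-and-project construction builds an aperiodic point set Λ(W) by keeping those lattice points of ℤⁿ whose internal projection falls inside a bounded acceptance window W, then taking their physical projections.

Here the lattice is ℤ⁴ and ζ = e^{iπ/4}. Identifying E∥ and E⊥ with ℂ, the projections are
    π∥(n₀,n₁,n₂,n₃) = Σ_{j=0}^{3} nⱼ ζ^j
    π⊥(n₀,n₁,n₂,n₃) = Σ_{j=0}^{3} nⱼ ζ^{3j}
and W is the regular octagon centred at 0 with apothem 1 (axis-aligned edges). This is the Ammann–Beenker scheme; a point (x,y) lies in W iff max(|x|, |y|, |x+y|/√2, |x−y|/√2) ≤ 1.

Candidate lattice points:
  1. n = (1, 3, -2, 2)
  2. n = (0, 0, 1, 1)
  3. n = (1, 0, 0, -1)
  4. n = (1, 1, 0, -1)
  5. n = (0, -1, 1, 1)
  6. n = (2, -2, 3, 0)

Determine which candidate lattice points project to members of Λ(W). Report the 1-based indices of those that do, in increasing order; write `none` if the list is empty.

With ζ = e^{iπ/4} the internal vectors are ζ^0,ζ^3,ζ^6,ζ^9.
candidate 1: n = (1, 3, -2, 2) → π⊥ ≈ (+0.292893, +5.535534); max(|x|,|y|,|x±y|/√2) = 5.535534 > 1 ⇒ ∉ W
candidate 2: n = (0, 0, 1, 1) → π⊥ ≈ (+0.707107, -0.292893); max(|x|,|y|,|x±y|/√2) = 0.707107 ≤ 1 ⇒ ∈ W
candidate 3: n = (1, 0, 0, -1) → π⊥ ≈ (+0.292893, -0.707107); max(|x|,|y|,|x±y|/√2) = 0.707107 ≤ 1 ⇒ ∈ W
candidate 4: n = (1, 1, 0, -1) → π⊥ ≈ (-0.414214, +0.000000); max(|x|,|y|,|x±y|/√2) = 0.414214 ≤ 1 ⇒ ∈ W
candidate 5: n = (0, -1, 1, 1) → π⊥ ≈ (+1.414214, -1.000000); max(|x|,|y|,|x±y|/√2) = 1.707107 > 1 ⇒ ∉ W
candidate 6: n = (2, -2, 3, 0) → π⊥ ≈ (+3.414214, -4.414214); max(|x|,|y|,|x±y|/√2) = 5.535534 > 1 ⇒ ∉ W

2, 3, 4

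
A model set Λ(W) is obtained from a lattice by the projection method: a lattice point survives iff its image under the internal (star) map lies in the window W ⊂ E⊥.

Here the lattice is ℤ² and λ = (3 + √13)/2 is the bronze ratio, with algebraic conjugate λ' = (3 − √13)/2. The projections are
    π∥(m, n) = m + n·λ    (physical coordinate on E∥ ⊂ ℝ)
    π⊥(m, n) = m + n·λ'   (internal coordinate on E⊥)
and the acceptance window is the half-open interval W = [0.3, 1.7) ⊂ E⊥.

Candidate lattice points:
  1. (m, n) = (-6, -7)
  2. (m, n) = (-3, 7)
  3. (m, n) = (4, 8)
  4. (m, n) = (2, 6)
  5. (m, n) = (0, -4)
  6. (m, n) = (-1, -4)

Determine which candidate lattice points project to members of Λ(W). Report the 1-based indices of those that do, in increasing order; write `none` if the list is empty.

3, 5

Numerically λ ≈ 3.30278 and λ' = −1/λ ≈ -0.30278.
#1 (-6,-7): internal coord -6 + (-7)·λ' = -3.88057; -3.88057 ∉ [0.3, 1.7) → out
#2 (-3,7): internal coord -3 + (7)·λ' = -5.11943; -5.11943 ∉ [0.3, 1.7) → out
#3 (4,8): internal coord 4 + (8)·λ' = +1.57779; +1.57779 ∈ [0.3, 1.7) → IN Λ
#4 (2,6): internal coord 2 + (6)·λ' = +0.18335; +0.18335 ∉ [0.3, 1.7) → out
#5 (0,-4): internal coord 0 + (-4)·λ' = +1.21110; +1.21110 ∈ [0.3, 1.7) → IN Λ
#6 (-1,-4): internal coord -1 + (-4)·λ' = +0.21110; +0.21110 ∉ [0.3, 1.7) → out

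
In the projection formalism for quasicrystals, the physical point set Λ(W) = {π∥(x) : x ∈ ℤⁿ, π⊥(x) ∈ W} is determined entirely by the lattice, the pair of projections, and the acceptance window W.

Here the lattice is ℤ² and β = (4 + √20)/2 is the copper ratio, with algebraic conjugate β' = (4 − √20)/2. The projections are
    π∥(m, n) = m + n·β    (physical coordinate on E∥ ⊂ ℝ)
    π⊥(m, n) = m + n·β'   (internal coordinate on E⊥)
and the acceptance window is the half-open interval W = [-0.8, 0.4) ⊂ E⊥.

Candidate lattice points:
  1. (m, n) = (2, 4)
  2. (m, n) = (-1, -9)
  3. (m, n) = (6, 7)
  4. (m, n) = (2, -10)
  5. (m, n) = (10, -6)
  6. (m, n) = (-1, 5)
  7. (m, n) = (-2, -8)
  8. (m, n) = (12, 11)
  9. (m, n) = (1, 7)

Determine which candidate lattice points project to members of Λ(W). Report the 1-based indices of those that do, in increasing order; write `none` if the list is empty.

β' = (4−√20)/2 ≈ -0.2361.
[1] lift (2,4): star map gives 1.0557; window check -0.8 ≤ 1.0557 < 0.4 is false → out
[2] lift (-1,-9): star map gives 1.1246; window check -0.8 ≤ 1.1246 < 0.4 is false → out
[3] lift (6,7): star map gives 4.3475; window check -0.8 ≤ 4.3475 < 0.4 is false → out
[4] lift (2,-10): star map gives 4.3607; window check -0.8 ≤ 4.3607 < 0.4 is false → out
[5] lift (10,-6): star map gives 11.4164; window check -0.8 ≤ 11.4164 < 0.4 is false → out
[6] lift (-1,5): star map gives -2.1803; window check -0.8 ≤ -2.1803 < 0.4 is false → out
[7] lift (-2,-8): star map gives -0.1115; window check -0.8 ≤ -0.1115 < 0.4 is true → IN Λ
[8] lift (12,11): star map gives 9.4033; window check -0.8 ≤ 9.4033 < 0.4 is false → out
[9] lift (1,7): star map gives -0.6525; window check -0.8 ≤ -0.6525 < 0.4 is true → IN Λ

7, 9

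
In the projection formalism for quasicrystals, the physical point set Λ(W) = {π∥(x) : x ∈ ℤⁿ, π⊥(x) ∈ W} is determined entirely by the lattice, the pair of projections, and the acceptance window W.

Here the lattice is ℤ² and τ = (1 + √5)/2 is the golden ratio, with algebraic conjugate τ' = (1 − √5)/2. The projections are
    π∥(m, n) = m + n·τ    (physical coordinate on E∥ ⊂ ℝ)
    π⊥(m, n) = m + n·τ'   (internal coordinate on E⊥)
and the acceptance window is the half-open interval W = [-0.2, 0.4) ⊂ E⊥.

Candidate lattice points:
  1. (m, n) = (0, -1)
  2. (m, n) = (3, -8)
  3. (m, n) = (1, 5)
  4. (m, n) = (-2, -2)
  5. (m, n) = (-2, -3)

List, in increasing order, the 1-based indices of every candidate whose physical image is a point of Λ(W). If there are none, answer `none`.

Numerically τ ≈ 1.6180 and τ' = −1/τ ≈ -0.6180.
[1] lift (0,-1): star map gives 0.6180; window check -0.2 ≤ 0.6180 < 0.4 is false → out
[2] lift (3,-8): star map gives 7.9443; window check -0.2 ≤ 7.9443 < 0.4 is false → out
[3] lift (1,5): star map gives -2.0902; window check -0.2 ≤ -2.0902 < 0.4 is false → out
[4] lift (-2,-2): star map gives -0.7639; window check -0.2 ≤ -0.7639 < 0.4 is false → out
[5] lift (-2,-3): star map gives -0.1459; window check -0.2 ≤ -0.1459 < 0.4 is true → IN Λ

5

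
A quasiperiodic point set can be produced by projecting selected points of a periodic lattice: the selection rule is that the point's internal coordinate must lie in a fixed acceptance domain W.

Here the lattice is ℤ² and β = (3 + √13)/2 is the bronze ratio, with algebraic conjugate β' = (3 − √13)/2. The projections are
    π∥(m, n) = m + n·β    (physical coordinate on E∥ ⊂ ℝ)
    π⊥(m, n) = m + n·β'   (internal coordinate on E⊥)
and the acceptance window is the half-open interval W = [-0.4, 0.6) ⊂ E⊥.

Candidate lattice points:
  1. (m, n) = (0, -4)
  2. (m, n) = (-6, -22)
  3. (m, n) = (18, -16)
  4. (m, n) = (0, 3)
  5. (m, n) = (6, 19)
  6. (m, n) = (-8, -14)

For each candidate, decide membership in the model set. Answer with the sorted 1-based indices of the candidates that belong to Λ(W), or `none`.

5

Numerically β ≈ 3.3028 and β' = −1/β ≈ -0.3028.
#1 (0,-4): internal coord 0 + (-4)·β' = +1.2111; +1.2111 ∉ [-0.4, 0.6) → out
#2 (-6,-22): internal coord -6 + (-22)·β' = +0.6611; +0.6611 ∉ [-0.4, 0.6) → out
#3 (18,-16): internal coord 18 + (-16)·β' = +22.8444; +22.8444 ∉ [-0.4, 0.6) → out
#4 (0,3): internal coord 0 + (3)·β' = -0.9083; -0.9083 ∉ [-0.4, 0.6) → out
#5 (6,19): internal coord 6 + (19)·β' = +0.2473; +0.2473 ∈ [-0.4, 0.6) → IN Λ
#6 (-8,-14): internal coord -8 + (-14)·β' = -3.7611; -3.7611 ∉ [-0.4, 0.6) → out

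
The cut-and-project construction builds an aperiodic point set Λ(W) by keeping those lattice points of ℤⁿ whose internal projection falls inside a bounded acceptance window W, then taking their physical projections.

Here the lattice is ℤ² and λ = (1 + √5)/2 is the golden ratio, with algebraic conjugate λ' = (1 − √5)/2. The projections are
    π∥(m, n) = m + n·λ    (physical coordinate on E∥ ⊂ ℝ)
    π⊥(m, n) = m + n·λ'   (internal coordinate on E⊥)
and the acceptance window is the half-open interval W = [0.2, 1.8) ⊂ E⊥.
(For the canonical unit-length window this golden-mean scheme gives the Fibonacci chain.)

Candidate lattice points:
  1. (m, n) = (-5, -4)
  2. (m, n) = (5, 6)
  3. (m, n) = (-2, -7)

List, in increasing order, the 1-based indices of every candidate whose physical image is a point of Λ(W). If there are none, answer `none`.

Compute λ' = (1−√5)/2 = -0.618034, so π⊥(m,n) = m -0.618034·n.
[1] lift (-5,-4): star map gives -2.527864; window check 0.2 ≤ -2.527864 < 1.8 is false → out
[2] lift (5,6): star map gives 1.291796; window check 0.2 ≤ 1.291796 < 1.8 is true → IN Λ
[3] lift (-2,-7): star map gives 2.326238; window check 0.2 ≤ 2.326238 < 1.8 is false → out

2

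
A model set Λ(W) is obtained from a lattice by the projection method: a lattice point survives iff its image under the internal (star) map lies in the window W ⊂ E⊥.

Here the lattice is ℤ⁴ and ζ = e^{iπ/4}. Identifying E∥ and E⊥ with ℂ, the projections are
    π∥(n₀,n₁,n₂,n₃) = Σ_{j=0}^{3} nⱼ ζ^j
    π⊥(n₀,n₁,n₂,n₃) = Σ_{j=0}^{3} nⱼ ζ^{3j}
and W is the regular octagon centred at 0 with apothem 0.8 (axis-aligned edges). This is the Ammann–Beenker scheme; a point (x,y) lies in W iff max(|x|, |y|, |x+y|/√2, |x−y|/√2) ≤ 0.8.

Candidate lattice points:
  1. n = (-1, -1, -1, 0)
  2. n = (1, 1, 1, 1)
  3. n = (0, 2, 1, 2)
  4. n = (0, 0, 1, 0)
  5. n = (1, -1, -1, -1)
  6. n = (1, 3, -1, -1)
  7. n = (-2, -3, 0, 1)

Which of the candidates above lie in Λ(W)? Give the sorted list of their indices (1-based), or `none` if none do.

1

π⊥(n) = n₀ + n₁ζ³ + n₂ζ⁶ + n₃ζ⁹ where ζ = e^{iπ/4}.
candidate 1: n = (-1, -1, -1, 0) → π⊥ ≈ (-0.29289, +0.29289); max(|x|,|y|,|x±y|/√2) = 0.41421 ≤ 0.8 ⇒ ∈ W
candidate 2: n = (1, 1, 1, 1) → π⊥ ≈ (+1.00000, +0.41421); max(|x|,|y|,|x±y|/√2) = 1.00000 > 0.8 ⇒ ∉ W
candidate 3: n = (0, 2, 1, 2) → π⊥ ≈ (+0.00000, +1.82843); max(|x|,|y|,|x±y|/√2) = 1.82843 > 0.8 ⇒ ∉ W
candidate 4: n = (0, 0, 1, 0) → π⊥ ≈ (+0.00000, -1.00000); max(|x|,|y|,|x±y|/√2) = 1.00000 > 0.8 ⇒ ∉ W
candidate 5: n = (1, -1, -1, -1) → π⊥ ≈ (+1.00000, -0.41421); max(|x|,|y|,|x±y|/√2) = 1.00000 > 0.8 ⇒ ∉ W
candidate 6: n = (1, 3, -1, -1) → π⊥ ≈ (-1.82843, +2.41421); max(|x|,|y|,|x±y|/√2) = 3.00000 > 0.8 ⇒ ∉ W
candidate 7: n = (-2, -3, 0, 1) → π⊥ ≈ (+0.82843, -1.41421); max(|x|,|y|,|x±y|/√2) = 1.58579 > 0.8 ⇒ ∉ W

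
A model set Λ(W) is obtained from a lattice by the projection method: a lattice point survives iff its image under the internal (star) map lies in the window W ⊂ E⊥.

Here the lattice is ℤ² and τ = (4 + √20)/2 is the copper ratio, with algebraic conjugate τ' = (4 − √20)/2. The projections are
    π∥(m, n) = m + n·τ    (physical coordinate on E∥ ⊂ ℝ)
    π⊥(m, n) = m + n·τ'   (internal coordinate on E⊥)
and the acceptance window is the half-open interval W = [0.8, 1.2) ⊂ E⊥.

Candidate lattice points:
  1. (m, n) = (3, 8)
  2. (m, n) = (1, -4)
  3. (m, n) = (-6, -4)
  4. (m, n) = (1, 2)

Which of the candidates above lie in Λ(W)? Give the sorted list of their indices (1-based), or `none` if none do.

Numerically τ ≈ 4.236068 and τ' = −1/τ ≈ -0.236068.
[1] lift (3,8): star map gives 1.111456; window check 0.8 ≤ 1.111456 < 1.2 is true → IN Λ
[2] lift (1,-4): star map gives 1.944272; window check 0.8 ≤ 1.944272 < 1.2 is false → out
[3] lift (-6,-4): star map gives -5.055728; window check 0.8 ≤ -5.055728 < 1.2 is false → out
[4] lift (1,2): star map gives 0.527864; window check 0.8 ≤ 0.527864 < 1.2 is false → out

1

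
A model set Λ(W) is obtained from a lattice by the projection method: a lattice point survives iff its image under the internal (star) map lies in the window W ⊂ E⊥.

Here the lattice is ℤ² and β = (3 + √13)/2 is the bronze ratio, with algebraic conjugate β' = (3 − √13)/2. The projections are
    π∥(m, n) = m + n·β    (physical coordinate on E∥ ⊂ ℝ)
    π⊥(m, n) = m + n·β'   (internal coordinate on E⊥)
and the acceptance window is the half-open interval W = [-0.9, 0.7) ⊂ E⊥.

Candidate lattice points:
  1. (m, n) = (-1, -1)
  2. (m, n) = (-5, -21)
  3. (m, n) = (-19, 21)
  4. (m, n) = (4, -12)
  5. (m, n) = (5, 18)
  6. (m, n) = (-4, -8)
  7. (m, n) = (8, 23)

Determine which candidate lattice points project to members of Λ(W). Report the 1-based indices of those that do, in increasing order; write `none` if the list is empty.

β' = (3−√13)/2 ≈ -0.302776.
candidate 1: (m,n)=(-1,-1) → π∥ = -1-1·β ≈ -4.302776, π⊥ = -1-1·β' ≈ -0.697224 ∈ [-0.9, 0.7) ⇒ IN Λ
candidate 2: (m,n)=(-5,-21) → π∥ = -5-21·β ≈ -74.358288, π⊥ = -5-21·β' ≈ 1.358288 ∉ [-0.9, 0.7) ⇒ out
candidate 3: (m,n)=(-19,21) → π∥ = -19+21·β ≈ 50.358288, π⊥ = -19+21·β' ≈ -25.358288 ∉ [-0.9, 0.7) ⇒ out
candidate 4: (m,n)=(4,-12) → π∥ = 4-12·β ≈ -35.633308, π⊥ = 4-12·β' ≈ 7.633308 ∉ [-0.9, 0.7) ⇒ out
candidate 5: (m,n)=(5,18) → π∥ = 5+18·β ≈ 64.449961, π⊥ = 5+18·β' ≈ -0.449961 ∈ [-0.9, 0.7) ⇒ IN Λ
candidate 6: (m,n)=(-4,-8) → π∥ = -4-8·β ≈ -30.422205, π⊥ = -4-8·β' ≈ -1.577795 ∉ [-0.9, 0.7) ⇒ out
candidate 7: (m,n)=(8,23) → π∥ = 8+23·β ≈ 83.963840, π⊥ = 8+23·β' ≈ 1.036160 ∉ [-0.9, 0.7) ⇒ out

1, 5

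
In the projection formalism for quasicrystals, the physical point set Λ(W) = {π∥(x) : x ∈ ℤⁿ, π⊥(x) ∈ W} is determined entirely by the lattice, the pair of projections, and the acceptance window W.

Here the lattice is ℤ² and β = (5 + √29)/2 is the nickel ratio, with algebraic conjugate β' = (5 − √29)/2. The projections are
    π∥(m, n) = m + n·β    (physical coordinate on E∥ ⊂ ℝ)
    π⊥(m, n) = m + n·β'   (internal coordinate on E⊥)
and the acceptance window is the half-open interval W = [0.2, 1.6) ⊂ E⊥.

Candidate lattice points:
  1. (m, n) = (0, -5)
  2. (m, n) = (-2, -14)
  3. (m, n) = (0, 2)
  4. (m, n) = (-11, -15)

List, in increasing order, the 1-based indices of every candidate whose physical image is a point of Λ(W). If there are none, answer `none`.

Numerically β ≈ 5.19258 and β' = −1/β ≈ -0.19258.
[1] lift (0,-5): star map gives 0.96291; window check 0.2 ≤ 0.96291 < 1.6 is true → IN Λ
[2] lift (-2,-14): star map gives 0.69615; window check 0.2 ≤ 0.69615 < 1.6 is true → IN Λ
[3] lift (0,2): star map gives -0.38516; window check 0.2 ≤ -0.38516 < 1.6 is false → out
[4] lift (-11,-15): star map gives -8.11126; window check 0.2 ≤ -8.11126 < 1.6 is false → out

1, 2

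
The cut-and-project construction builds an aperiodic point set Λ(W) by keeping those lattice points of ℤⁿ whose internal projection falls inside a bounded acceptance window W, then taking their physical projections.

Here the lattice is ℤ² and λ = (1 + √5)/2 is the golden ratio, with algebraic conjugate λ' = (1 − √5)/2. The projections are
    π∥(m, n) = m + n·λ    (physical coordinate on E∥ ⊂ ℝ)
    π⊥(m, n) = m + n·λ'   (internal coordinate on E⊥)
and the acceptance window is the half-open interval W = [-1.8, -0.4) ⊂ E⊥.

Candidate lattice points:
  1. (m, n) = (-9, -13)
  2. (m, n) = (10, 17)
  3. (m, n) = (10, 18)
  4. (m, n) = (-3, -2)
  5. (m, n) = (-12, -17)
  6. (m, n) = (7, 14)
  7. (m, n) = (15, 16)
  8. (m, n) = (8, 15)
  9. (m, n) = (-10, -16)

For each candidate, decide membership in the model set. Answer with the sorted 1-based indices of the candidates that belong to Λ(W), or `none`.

1, 2, 3, 4, 5, 6, 8

λ' = (1−√5)/2 ≈ -0.618034.
[1] lift (-9,-13): star map gives -0.965558; window check -1.8 ≤ -0.965558 < -0.4 is true → IN Λ
[2] lift (10,17): star map gives -0.506578; window check -1.8 ≤ -0.506578 < -0.4 is true → IN Λ
[3] lift (10,18): star map gives -1.124612; window check -1.8 ≤ -1.124612 < -0.4 is true → IN Λ
[4] lift (-3,-2): star map gives -1.763932; window check -1.8 ≤ -1.763932 < -0.4 is true → IN Λ
[5] lift (-12,-17): star map gives -1.493422; window check -1.8 ≤ -1.493422 < -0.4 is true → IN Λ
[6] lift (7,14): star map gives -1.652476; window check -1.8 ≤ -1.652476 < -0.4 is true → IN Λ
[7] lift (15,16): star map gives 5.111456; window check -1.8 ≤ 5.111456 < -0.4 is false → out
[8] lift (8,15): star map gives -1.270510; window check -1.8 ≤ -1.270510 < -0.4 is true → IN Λ
[9] lift (-10,-16): star map gives -0.111456; window check -1.8 ≤ -0.111456 < -0.4 is false → out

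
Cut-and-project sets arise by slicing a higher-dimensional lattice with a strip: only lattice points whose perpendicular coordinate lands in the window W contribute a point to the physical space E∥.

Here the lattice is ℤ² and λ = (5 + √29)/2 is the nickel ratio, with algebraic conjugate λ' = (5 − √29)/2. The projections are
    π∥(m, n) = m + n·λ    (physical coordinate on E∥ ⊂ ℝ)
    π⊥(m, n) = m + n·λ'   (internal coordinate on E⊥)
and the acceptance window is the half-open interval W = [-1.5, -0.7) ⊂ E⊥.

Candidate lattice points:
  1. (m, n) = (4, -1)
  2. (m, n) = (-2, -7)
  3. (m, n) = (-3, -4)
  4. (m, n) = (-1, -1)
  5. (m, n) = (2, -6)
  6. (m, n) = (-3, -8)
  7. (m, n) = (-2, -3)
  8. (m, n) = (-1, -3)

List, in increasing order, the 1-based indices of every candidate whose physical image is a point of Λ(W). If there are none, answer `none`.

4, 6, 7

Compute λ' = (5−√29)/2 = -0.19258, so π⊥(m,n) = m -0.19258·n.
#1 (4,-1): internal coord 4 + (-1)·λ' = +4.19258; +4.19258 ∉ [-1.5, -0.7) → out
#2 (-2,-7): internal coord -2 + (-7)·λ' = -0.65192; -0.65192 ∉ [-1.5, -0.7) → out
#3 (-3,-4): internal coord -3 + (-4)·λ' = -2.22967; -2.22967 ∉ [-1.5, -0.7) → out
#4 (-1,-1): internal coord -1 + (-1)·λ' = -0.80742; -0.80742 ∈ [-1.5, -0.7) → IN Λ
#5 (2,-6): internal coord 2 + (-6)·λ' = +3.15549; +3.15549 ∉ [-1.5, -0.7) → out
#6 (-3,-8): internal coord -3 + (-8)·λ' = -1.45934; -1.45934 ∈ [-1.5, -0.7) → IN Λ
#7 (-2,-3): internal coord -2 + (-3)·λ' = -1.42225; -1.42225 ∈ [-1.5, -0.7) → IN Λ
#8 (-1,-3): internal coord -1 + (-3)·λ' = -0.42225; -0.42225 ∉ [-1.5, -0.7) → out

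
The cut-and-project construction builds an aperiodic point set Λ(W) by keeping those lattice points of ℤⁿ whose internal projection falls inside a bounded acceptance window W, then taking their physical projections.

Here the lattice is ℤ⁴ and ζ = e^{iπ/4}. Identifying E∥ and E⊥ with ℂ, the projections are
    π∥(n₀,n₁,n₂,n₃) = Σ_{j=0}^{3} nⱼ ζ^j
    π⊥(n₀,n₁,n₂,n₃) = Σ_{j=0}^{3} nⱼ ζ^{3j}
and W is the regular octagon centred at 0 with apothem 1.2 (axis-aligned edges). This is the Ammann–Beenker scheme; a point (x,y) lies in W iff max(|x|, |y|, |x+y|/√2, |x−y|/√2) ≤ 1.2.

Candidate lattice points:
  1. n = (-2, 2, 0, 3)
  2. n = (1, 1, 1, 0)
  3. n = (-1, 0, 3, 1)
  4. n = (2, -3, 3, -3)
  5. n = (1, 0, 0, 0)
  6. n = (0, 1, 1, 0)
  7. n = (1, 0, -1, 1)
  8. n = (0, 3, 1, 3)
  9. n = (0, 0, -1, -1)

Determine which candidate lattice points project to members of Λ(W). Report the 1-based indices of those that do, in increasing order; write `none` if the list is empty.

2, 5, 6, 9

Internal map: ζ^{3j} for j=0..3 gives (1,0), (−√2/2,√2/2), (0,−1), (√2/2,√2/2).
candidate 1: n = (-2, 2, 0, 3) → π⊥ ≈ (-1.2929, +3.5355); max(|x|,|y|,|x±y|/√2) = 3.5355 > 1.2 ⇒ ∉ W
candidate 2: n = (1, 1, 1, 0) → π⊥ ≈ (+0.2929, -0.2929); max(|x|,|y|,|x±y|/√2) = 0.4142 ≤ 1.2 ⇒ ∈ W
candidate 3: n = (-1, 0, 3, 1) → π⊥ ≈ (-0.2929, -2.2929); max(|x|,|y|,|x±y|/√2) = 2.2929 > 1.2 ⇒ ∉ W
candidate 4: n = (2, -3, 3, -3) → π⊥ ≈ (+2.0000, -7.2426); max(|x|,|y|,|x±y|/√2) = 7.2426 > 1.2 ⇒ ∉ W
candidate 5: n = (1, 0, 0, 0) → π⊥ ≈ (+1.0000, +0.0000); max(|x|,|y|,|x±y|/√2) = 1.0000 ≤ 1.2 ⇒ ∈ W
candidate 6: n = (0, 1, 1, 0) → π⊥ ≈ (-0.7071, -0.2929); max(|x|,|y|,|x±y|/√2) = 0.7071 ≤ 1.2 ⇒ ∈ W
candidate 7: n = (1, 0, -1, 1) → π⊥ ≈ (+1.7071, +1.7071); max(|x|,|y|,|x±y|/√2) = 2.4142 > 1.2 ⇒ ∉ W
candidate 8: n = (0, 3, 1, 3) → π⊥ ≈ (+0.0000, +3.2426); max(|x|,|y|,|x±y|/√2) = 3.2426 > 1.2 ⇒ ∉ W
candidate 9: n = (0, 0, -1, -1) → π⊥ ≈ (-0.7071, +0.2929); max(|x|,|y|,|x±y|/√2) = 0.7071 ≤ 1.2 ⇒ ∈ W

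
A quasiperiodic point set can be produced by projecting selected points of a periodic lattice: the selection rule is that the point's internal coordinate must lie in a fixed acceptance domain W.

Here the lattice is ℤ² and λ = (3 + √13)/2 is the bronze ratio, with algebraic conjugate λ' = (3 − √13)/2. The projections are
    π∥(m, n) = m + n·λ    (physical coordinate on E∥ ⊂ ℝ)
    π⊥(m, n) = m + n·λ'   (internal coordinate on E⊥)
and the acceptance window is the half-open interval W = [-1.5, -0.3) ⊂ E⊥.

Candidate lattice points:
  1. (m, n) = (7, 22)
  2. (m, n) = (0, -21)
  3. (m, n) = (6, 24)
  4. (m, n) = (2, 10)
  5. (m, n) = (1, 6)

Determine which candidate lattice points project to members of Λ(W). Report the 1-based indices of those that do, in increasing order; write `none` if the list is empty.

λ' = (3−√13)/2 ≈ -0.302776.
candidate 1: (m,n)=(7,22) → π∥ = 7+22·λ ≈ 79.661064, π⊥ = 7+22·λ' ≈ 0.338936 ∉ [-1.5, -0.3) ⇒ out
candidate 2: (m,n)=(0,-21) → π∥ = 0-21·λ ≈ -69.358288, π⊥ = 0-21·λ' ≈ 6.358288 ∉ [-1.5, -0.3) ⇒ out
candidate 3: (m,n)=(6,24) → π∥ = 6+24·λ ≈ 85.266615, π⊥ = 6+24·λ' ≈ -1.266615 ∈ [-1.5, -0.3) ⇒ IN Λ
candidate 4: (m,n)=(2,10) → π∥ = 2+10·λ ≈ 35.027756, π⊥ = 2+10·λ' ≈ -1.027756 ∈ [-1.5, -0.3) ⇒ IN Λ
candidate 5: (m,n)=(1,6) → π∥ = 1+6·λ ≈ 20.816654, π⊥ = 1+6·λ' ≈ -0.816654 ∈ [-1.5, -0.3) ⇒ IN Λ

3, 4, 5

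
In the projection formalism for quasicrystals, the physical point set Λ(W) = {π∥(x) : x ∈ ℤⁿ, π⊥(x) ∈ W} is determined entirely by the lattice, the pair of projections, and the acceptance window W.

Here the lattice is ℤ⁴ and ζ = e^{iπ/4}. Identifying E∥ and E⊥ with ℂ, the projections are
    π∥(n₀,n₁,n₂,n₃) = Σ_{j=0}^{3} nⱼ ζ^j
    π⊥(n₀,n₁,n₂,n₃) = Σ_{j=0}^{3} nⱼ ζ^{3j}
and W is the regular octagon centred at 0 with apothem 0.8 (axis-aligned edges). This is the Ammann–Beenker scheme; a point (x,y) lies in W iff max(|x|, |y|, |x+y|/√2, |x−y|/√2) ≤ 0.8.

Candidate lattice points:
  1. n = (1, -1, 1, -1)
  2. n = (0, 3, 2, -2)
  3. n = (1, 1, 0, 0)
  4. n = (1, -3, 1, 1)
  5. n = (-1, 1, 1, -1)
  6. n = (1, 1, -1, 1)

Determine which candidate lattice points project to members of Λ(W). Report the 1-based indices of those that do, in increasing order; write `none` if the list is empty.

3

π⊥(n) = n₀ + n₁ζ³ + n₂ζ⁶ + n₃ζ⁹ where ζ = e^{iπ/4}.
candidate 1: n = (1, -1, 1, -1) → π⊥ ≈ (+1.000000, -2.414214); max(|x|,|y|,|x±y|/√2) = 2.414214 > 0.8 ⇒ ∉ W
candidate 2: n = (0, 3, 2, -2) → π⊥ ≈ (-3.535534, -1.292893); max(|x|,|y|,|x±y|/√2) = 3.535534 > 0.8 ⇒ ∉ W
candidate 3: n = (1, 1, 0, 0) → π⊥ ≈ (+0.292893, +0.707107); max(|x|,|y|,|x±y|/√2) = 0.707107 ≤ 0.8 ⇒ ∈ W
candidate 4: n = (1, -3, 1, 1) → π⊥ ≈ (+3.828427, -2.414214); max(|x|,|y|,|x±y|/√2) = 4.414214 > 0.8 ⇒ ∉ W
candidate 5: n = (-1, 1, 1, -1) → π⊥ ≈ (-2.414214, -1.000000); max(|x|,|y|,|x±y|/√2) = 2.414214 > 0.8 ⇒ ∉ W
candidate 6: n = (1, 1, -1, 1) → π⊥ ≈ (+1.000000, +2.414214); max(|x|,|y|,|x±y|/√2) = 2.414214 > 0.8 ⇒ ∉ W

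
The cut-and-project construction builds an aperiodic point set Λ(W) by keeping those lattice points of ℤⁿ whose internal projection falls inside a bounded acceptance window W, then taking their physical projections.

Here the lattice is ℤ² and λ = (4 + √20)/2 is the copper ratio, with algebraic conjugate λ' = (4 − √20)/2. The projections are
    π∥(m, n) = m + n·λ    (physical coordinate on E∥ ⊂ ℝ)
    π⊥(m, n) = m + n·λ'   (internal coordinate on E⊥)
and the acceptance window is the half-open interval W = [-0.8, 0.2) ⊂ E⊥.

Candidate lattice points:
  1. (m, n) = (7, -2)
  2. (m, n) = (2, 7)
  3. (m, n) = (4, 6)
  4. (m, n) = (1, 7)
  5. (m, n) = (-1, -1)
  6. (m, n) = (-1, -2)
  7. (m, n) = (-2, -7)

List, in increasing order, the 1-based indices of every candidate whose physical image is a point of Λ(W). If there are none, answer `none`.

λ' = (4−√20)/2 ≈ -0.2361.
candidate 1: (m,n)=(7,-2) → π∥ = 7-2·λ ≈ -1.4721, π⊥ = 7-2·λ' ≈ 7.4721 ∉ [-0.8, 0.2) ⇒ out
candidate 2: (m,n)=(2,7) → π∥ = 2+7·λ ≈ 31.6525, π⊥ = 2+7·λ' ≈ 0.3475 ∉ [-0.8, 0.2) ⇒ out
candidate 3: (m,n)=(4,6) → π∥ = 4+6·λ ≈ 29.4164, π⊥ = 4+6·λ' ≈ 2.5836 ∉ [-0.8, 0.2) ⇒ out
candidate 4: (m,n)=(1,7) → π∥ = 1+7·λ ≈ 30.6525, π⊥ = 1+7·λ' ≈ -0.6525 ∈ [-0.8, 0.2) ⇒ IN Λ
candidate 5: (m,n)=(-1,-1) → π∥ = -1-1·λ ≈ -5.2361, π⊥ = -1-1·λ' ≈ -0.7639 ∈ [-0.8, 0.2) ⇒ IN Λ
candidate 6: (m,n)=(-1,-2) → π∥ = -1-2·λ ≈ -9.4721, π⊥ = -1-2·λ' ≈ -0.5279 ∈ [-0.8, 0.2) ⇒ IN Λ
candidate 7: (m,n)=(-2,-7) → π∥ = -2-7·λ ≈ -31.6525, π⊥ = -2-7·λ' ≈ -0.3475 ∈ [-0.8, 0.2) ⇒ IN Λ

4, 5, 6, 7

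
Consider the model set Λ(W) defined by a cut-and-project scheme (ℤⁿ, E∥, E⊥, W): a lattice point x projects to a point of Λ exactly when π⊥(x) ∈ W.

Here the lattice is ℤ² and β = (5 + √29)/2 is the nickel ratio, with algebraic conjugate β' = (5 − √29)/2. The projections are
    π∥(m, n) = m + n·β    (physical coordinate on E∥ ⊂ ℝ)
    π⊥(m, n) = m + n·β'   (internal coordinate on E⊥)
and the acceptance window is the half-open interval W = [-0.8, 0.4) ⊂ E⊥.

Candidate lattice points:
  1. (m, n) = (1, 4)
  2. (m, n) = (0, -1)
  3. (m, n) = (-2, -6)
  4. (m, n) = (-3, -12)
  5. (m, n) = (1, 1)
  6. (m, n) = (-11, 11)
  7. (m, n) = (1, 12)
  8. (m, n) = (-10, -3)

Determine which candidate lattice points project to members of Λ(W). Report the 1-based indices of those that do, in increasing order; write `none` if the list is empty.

Compute β' = (5−√29)/2 = -0.19258, so π⊥(m,n) = m -0.19258·n.
[1] lift (1,4): star map gives 0.22967; window check -0.8 ≤ 0.22967 < 0.4 is true → IN Λ
[2] lift (0,-1): star map gives 0.19258; window check -0.8 ≤ 0.19258 < 0.4 is true → IN Λ
[3] lift (-2,-6): star map gives -0.84451; window check -0.8 ≤ -0.84451 < 0.4 is false → out
[4] lift (-3,-12): star map gives -0.68901; window check -0.8 ≤ -0.68901 < 0.4 is true → IN Λ
[5] lift (1,1): star map gives 0.80742; window check -0.8 ≤ 0.80742 < 0.4 is false → out
[6] lift (-11,11): star map gives -13.11841; window check -0.8 ≤ -13.11841 < 0.4 is false → out
[7] lift (1,12): star map gives -1.31099; window check -0.8 ≤ -1.31099 < 0.4 is false → out
[8] lift (-10,-3): star map gives -9.42225; window check -0.8 ≤ -9.42225 < 0.4 is false → out

1, 2, 4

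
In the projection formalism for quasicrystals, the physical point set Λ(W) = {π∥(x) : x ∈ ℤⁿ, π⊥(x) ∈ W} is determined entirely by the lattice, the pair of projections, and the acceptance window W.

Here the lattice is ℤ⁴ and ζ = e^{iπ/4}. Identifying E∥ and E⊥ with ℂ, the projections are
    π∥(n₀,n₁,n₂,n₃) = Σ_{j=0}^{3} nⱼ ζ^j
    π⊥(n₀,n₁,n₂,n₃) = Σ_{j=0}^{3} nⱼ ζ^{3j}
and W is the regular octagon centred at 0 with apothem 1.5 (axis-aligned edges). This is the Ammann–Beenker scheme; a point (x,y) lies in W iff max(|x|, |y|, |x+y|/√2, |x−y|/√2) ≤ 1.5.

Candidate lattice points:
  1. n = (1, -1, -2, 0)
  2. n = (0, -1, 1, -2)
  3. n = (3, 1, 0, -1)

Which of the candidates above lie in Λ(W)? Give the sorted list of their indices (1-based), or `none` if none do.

none

With ζ = e^{iπ/4} the internal vectors are ζ^0,ζ^3,ζ^6,ζ^9.
candidate 1: n = (1, -1, -2, 0) → π⊥ ≈ (+1.7071, +1.2929); max(|x|,|y|,|x±y|/√2) = 2.1213 > 1.5 ⇒ ∉ W
candidate 2: n = (0, -1, 1, -2) → π⊥ ≈ (-0.7071, -3.1213); max(|x|,|y|,|x±y|/√2) = 3.1213 > 1.5 ⇒ ∉ W
candidate 3: n = (3, 1, 0, -1) → π⊥ ≈ (+1.5858, +0.0000); max(|x|,|y|,|x±y|/√2) = 1.5858 > 1.5 ⇒ ∉ W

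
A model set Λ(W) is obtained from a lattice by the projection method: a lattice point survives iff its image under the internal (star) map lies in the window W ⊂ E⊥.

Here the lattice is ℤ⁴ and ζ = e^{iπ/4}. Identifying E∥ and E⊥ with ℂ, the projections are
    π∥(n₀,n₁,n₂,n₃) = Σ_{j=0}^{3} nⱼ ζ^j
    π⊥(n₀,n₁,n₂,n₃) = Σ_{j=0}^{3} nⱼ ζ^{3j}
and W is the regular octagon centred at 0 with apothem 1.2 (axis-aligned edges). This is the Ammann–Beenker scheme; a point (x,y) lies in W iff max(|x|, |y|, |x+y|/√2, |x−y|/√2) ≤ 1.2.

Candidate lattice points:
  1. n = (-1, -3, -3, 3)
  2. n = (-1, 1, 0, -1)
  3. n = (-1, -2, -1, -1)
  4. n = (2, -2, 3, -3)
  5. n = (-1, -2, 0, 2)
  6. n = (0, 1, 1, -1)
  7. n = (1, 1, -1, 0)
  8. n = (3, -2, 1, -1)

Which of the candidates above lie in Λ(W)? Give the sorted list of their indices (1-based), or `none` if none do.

3

With ζ = e^{iπ/4} the internal vectors are ζ^0,ζ^3,ζ^6,ζ^9.
candidate 1: n = (-1, -3, -3, 3) → π⊥ ≈ (+3.242641, +3.000000); max(|x|,|y|,|x±y|/√2) = 4.414214 > 1.2 ⇒ ∉ W
candidate 2: n = (-1, 1, 0, -1) → π⊥ ≈ (-2.414214, +0.000000); max(|x|,|y|,|x±y|/√2) = 2.414214 > 1.2 ⇒ ∉ W
candidate 3: n = (-1, -2, -1, -1) → π⊥ ≈ (-0.292893, -1.121320); max(|x|,|y|,|x±y|/√2) = 1.121320 ≤ 1.2 ⇒ ∈ W
candidate 4: n = (2, -2, 3, -3) → π⊥ ≈ (+1.292893, -6.535534); max(|x|,|y|,|x±y|/√2) = 6.535534 > 1.2 ⇒ ∉ W
candidate 5: n = (-1, -2, 0, 2) → π⊥ ≈ (+1.828427, +0.000000); max(|x|,|y|,|x±y|/√2) = 1.828427 > 1.2 ⇒ ∉ W
candidate 6: n = (0, 1, 1, -1) → π⊥ ≈ (-1.414214, -1.000000); max(|x|,|y|,|x±y|/√2) = 1.707107 > 1.2 ⇒ ∉ W
candidate 7: n = (1, 1, -1, 0) → π⊥ ≈ (+0.292893, +1.707107); max(|x|,|y|,|x±y|/√2) = 1.707107 > 1.2 ⇒ ∉ W
candidate 8: n = (3, -2, 1, -1) → π⊥ ≈ (+3.707107, -3.121320); max(|x|,|y|,|x±y|/√2) = 4.828427 > 1.2 ⇒ ∉ W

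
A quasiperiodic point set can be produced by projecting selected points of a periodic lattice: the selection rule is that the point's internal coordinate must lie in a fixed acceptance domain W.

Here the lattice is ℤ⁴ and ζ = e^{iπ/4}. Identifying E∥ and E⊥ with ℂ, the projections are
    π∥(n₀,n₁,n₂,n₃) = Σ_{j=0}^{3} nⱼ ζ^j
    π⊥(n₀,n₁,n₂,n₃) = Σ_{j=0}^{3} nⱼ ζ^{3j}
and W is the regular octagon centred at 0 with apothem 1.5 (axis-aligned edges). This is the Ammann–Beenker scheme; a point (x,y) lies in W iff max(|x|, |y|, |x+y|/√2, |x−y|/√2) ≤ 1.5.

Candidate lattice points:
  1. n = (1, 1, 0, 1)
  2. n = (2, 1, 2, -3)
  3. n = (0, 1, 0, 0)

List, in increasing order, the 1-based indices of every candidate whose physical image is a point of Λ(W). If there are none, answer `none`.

3

Internal map: ζ^{3j} for j=0..3 gives (1,0), (−√2/2,√2/2), (0,−1), (√2/2,√2/2).
candidate 1: n = (1, 1, 0, 1) → π⊥ ≈ (+1.00000, +1.41421); max(|x|,|y|,|x±y|/√2) = 1.70711 > 1.5 ⇒ ∉ W
candidate 2: n = (2, 1, 2, -3) → π⊥ ≈ (-0.82843, -3.41421); max(|x|,|y|,|x±y|/√2) = 3.41421 > 1.5 ⇒ ∉ W
candidate 3: n = (0, 1, 0, 0) → π⊥ ≈ (-0.70711, +0.70711); max(|x|,|y|,|x±y|/√2) = 1.00000 ≤ 1.5 ⇒ ∈ W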